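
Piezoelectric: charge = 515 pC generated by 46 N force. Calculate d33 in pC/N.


d33 = 515 / 46 = 11.2 pC/N

11.2


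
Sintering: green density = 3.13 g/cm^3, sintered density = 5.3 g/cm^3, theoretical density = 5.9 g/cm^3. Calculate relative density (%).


Relative = 5.3 / 5.9 * 100 = 89.8%

89.8


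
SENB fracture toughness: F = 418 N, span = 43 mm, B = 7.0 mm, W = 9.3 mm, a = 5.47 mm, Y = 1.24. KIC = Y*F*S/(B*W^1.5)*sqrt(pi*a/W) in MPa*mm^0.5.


KIC = 1.24*418*43/(7.0*9.3^1.5)*sqrt(pi*5.47/9.3) = 152.61

152.61


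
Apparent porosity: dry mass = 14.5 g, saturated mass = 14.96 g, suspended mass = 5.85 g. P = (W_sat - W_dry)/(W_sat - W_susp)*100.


P = (14.96 - 14.5) / (14.96 - 5.85) * 100 = 0.46 / 9.11 * 100 = 5.0%

5.0


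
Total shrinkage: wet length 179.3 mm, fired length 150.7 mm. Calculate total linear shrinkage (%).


TS = (179.3 - 150.7) / 179.3 * 100 = 15.95%

15.95


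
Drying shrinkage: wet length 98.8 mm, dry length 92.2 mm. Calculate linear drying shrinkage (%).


DS = (98.8 - 92.2) / 98.8 * 100 = 6.68%

6.68


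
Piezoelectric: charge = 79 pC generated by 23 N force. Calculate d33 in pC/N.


d33 = 79 / 23 = 3.4 pC/N

3.4


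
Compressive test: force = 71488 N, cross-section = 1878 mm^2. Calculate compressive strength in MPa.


CS = 71488 / 1878 = 38.1 MPa

38.1


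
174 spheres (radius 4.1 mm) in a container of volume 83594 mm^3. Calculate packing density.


V_sphere = 4/3*pi*4.1^3 = 288.6956 mm^3
Total V = 174*288.6956 = 50233.0344 mm^3
PD = 50233.0344 / 83594 = 0.601

0.601


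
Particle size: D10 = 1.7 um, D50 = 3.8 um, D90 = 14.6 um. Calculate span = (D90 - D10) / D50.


Span = (14.6 - 1.7) / 3.8 = 12.9 / 3.8 = 3.395

3.395


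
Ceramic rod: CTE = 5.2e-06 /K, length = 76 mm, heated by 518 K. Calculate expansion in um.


dL = 5.2e-06 * 76 * 518 * 1000 = 204.714 um

204.714


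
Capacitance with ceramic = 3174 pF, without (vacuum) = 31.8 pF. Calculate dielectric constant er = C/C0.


er = 3174 / 31.8 = 99.81

99.81


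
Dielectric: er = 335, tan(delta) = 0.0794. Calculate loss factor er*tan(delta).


Loss = 335 * 0.0794 = 26.599

26.599


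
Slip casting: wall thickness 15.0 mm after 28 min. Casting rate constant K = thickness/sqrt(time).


K = 15.0 / sqrt(28) = 15.0 / 5.2915 = 2.835 mm/min^0.5

2.835


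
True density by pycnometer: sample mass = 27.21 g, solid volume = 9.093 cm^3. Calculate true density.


TD = 27.21 / 9.093 = 2.992 g/cm^3

2.992


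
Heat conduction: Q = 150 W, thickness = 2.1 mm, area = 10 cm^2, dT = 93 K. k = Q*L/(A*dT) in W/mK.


k = 150*2.1/1000/(10/10000*93) = 3.39 W/mK

3.39


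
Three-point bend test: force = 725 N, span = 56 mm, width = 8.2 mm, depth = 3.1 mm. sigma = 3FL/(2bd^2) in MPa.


sigma = 3*725*56/(2*8.2*3.1^2) = 772.8 MPa

772.8


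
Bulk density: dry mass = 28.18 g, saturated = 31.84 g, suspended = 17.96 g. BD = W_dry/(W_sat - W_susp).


BD = 28.18 / (31.84 - 17.96) = 28.18 / 13.88 = 2.03 g/cm^3

2.03


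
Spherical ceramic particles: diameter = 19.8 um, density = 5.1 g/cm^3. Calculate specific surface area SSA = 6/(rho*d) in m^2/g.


SSA = 6 / (5.1 * 19.8) = 0.059 m^2/g

0.059


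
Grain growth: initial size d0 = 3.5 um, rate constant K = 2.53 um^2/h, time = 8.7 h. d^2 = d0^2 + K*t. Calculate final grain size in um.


d^2 = 3.5^2 + 2.53*8.7 = 34.261
d = sqrt(34.261) = 5.85 um

5.85


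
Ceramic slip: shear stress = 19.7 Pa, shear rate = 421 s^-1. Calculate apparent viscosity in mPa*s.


eta = tau/gamma * 1000 = 19.7/421 * 1000 = 46.8 mPa*s

46.8


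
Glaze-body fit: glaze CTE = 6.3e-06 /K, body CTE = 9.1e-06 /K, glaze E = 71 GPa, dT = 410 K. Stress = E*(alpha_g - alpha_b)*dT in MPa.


Stress = 71*1000*(6.3e-06 - 9.1e-06)*410 = -81.5 MPa

-81.5


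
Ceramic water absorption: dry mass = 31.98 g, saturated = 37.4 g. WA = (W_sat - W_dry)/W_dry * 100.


WA = (37.4 - 31.98) / 31.98 * 100 = 16.95%

16.95


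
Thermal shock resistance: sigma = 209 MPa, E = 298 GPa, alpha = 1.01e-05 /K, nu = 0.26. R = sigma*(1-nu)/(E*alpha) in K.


R = 209*(1-0.26)/(298*1000*1.01e-05) = 51 K

51


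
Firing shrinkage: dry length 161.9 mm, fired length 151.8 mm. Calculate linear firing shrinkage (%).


FS = (161.9 - 151.8) / 161.9 * 100 = 6.24%

6.24


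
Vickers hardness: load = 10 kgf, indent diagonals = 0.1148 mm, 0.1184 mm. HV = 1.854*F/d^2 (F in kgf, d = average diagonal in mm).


d_avg = (0.1148+0.1184)/2 = 0.1166 mm
HV = 1.854*10/0.1166^2 = 1364

1364


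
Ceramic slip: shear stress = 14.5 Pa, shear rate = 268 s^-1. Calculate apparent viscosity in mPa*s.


eta = tau/gamma * 1000 = 14.5/268 * 1000 = 54.1 mPa*s

54.1


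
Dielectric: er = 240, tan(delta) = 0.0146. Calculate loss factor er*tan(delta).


Loss = 240 * 0.0146 = 3.504

3.504


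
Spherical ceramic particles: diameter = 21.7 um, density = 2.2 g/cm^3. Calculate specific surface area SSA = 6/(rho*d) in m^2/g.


SSA = 6 / (2.2 * 21.7) = 0.126 m^2/g

0.126


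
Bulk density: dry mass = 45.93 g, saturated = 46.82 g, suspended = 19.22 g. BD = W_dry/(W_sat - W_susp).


BD = 45.93 / (46.82 - 19.22) = 45.93 / 27.6 = 1.664 g/cm^3

1.664


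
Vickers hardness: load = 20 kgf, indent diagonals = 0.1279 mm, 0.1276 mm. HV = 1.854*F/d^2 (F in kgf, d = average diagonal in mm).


d_avg = (0.1279+0.1276)/2 = 0.12775 mm
HV = 1.854*20/0.12775^2 = 2272

2272


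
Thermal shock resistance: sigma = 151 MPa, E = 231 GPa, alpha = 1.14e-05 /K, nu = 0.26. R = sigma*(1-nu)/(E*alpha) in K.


R = 151*(1-0.26)/(231*1000*1.14e-05) = 42 K

42


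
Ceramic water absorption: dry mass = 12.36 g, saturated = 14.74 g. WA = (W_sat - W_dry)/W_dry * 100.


WA = (14.74 - 12.36) / 12.36 * 100 = 19.26%

19.26


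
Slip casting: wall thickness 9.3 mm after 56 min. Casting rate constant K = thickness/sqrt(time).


K = 9.3 / sqrt(56) = 9.3 / 7.4833 = 1.243 mm/min^0.5

1.243


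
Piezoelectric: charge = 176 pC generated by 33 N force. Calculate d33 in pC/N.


d33 = 176 / 33 = 5.3 pC/N

5.3


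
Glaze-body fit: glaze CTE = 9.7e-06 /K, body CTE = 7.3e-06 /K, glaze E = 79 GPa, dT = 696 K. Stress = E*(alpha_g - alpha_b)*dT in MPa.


Stress = 79*1000*(9.7e-06 - 7.3e-06)*696 = 132.0 MPa

132.0


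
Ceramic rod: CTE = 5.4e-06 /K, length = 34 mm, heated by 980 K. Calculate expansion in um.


dL = 5.4e-06 * 34 * 980 * 1000 = 179.928 um

179.928


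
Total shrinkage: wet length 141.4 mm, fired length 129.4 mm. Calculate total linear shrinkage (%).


TS = (141.4 - 129.4) / 141.4 * 100 = 8.49%

8.49


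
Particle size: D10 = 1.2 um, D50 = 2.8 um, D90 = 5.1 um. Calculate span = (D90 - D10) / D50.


Span = (5.1 - 1.2) / 2.8 = 3.9 / 2.8 = 1.393

1.393


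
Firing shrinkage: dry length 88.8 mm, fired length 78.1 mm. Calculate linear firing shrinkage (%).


FS = (88.8 - 78.1) / 88.8 * 100 = 12.05%

12.05


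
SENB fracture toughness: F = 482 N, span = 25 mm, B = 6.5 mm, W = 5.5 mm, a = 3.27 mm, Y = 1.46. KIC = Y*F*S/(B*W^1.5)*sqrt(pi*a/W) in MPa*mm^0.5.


KIC = 1.46*482*25/(6.5*5.5^1.5)*sqrt(pi*3.27/5.5) = 286.78

286.78


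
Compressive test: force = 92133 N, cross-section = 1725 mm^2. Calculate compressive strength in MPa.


CS = 92133 / 1725 = 53.4 MPa

53.4


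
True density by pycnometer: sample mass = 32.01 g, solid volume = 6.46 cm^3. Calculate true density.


TD = 32.01 / 6.46 = 4.955 g/cm^3

4.955


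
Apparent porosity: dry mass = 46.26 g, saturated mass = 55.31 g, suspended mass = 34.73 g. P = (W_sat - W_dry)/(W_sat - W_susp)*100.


P = (55.31 - 46.26) / (55.31 - 34.73) * 100 = 9.05 / 20.58 * 100 = 44.0%

44.0


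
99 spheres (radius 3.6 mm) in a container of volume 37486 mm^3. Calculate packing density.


V_sphere = 4/3*pi*3.6^3 = 195.4322 mm^3
Total V = 99*195.4322 = 19347.7878 mm^3
PD = 19347.7878 / 37486 = 0.516

0.516


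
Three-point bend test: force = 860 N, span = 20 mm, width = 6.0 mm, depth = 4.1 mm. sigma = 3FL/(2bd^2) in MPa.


sigma = 3*860*20/(2*6.0*4.1^2) = 255.8 MPa

255.8


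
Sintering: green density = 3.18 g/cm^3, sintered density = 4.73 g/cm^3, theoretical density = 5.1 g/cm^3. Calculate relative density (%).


Relative = 4.73 / 5.1 * 100 = 92.7%

92.7


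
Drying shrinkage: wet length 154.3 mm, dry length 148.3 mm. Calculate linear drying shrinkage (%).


DS = (154.3 - 148.3) / 154.3 * 100 = 3.89%

3.89


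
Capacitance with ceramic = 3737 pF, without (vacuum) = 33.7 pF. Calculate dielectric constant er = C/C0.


er = 3737 / 33.7 = 110.89

110.89


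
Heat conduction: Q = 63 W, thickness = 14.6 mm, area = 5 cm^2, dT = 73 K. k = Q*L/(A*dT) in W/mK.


k = 63*14.6/1000/(5/10000*73) = 25.2 W/mK

25.2


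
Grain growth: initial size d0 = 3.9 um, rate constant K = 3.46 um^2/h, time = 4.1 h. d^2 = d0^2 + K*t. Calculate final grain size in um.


d^2 = 3.9^2 + 3.46*4.1 = 29.396
d = sqrt(29.396) = 5.42 um

5.42


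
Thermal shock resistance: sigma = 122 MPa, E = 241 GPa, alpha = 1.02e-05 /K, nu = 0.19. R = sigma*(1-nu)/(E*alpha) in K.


R = 122*(1-0.19)/(241*1000*1.02e-05) = 40 K

40


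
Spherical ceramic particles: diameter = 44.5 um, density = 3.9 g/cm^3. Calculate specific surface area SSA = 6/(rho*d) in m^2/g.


SSA = 6 / (3.9 * 44.5) = 0.035 m^2/g

0.035


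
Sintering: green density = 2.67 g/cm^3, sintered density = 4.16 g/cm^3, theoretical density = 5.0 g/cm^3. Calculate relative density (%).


Relative = 4.16 / 5.0 * 100 = 83.2%

83.2


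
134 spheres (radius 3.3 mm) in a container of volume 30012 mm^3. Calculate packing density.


V_sphere = 4/3*pi*3.3^3 = 150.5326 mm^3
Total V = 134*150.5326 = 20171.3684 mm^3
PD = 20171.3684 / 30012 = 0.672

0.672


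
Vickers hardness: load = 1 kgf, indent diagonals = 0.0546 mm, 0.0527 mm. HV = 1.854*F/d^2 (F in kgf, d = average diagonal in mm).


d_avg = (0.0546+0.0527)/2 = 0.05365 mm
HV = 1.854*1/0.05365^2 = 644

644


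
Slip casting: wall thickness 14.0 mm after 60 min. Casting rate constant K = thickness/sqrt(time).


K = 14.0 / sqrt(60) = 14.0 / 7.746 = 1.807 mm/min^0.5

1.807


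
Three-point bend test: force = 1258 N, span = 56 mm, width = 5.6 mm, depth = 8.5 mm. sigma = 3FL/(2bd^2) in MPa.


sigma = 3*1258*56/(2*5.6*8.5^2) = 261.2 MPa

261.2


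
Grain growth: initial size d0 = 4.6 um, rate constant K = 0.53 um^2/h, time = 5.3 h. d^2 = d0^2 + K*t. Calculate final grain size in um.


d^2 = 4.6^2 + 0.53*5.3 = 23.969
d = sqrt(23.969) = 4.9 um

4.9


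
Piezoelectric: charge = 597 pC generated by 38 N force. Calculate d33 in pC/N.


d33 = 597 / 38 = 15.7 pC/N

15.7


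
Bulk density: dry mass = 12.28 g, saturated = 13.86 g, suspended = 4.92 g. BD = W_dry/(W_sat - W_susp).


BD = 12.28 / (13.86 - 4.92) = 12.28 / 8.94 = 1.374 g/cm^3

1.374


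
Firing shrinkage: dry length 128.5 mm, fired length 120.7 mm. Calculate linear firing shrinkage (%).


FS = (128.5 - 120.7) / 128.5 * 100 = 6.07%

6.07


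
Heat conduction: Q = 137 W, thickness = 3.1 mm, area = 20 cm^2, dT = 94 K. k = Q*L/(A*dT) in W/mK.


k = 137*3.1/1000/(20/10000*94) = 2.26 W/mK

2.26


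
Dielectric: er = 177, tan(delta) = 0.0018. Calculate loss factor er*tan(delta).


Loss = 177 * 0.0018 = 0.319

0.319


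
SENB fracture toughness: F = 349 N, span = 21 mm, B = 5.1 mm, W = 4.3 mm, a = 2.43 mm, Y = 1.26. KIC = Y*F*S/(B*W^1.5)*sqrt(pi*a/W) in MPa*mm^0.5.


KIC = 1.26*349*21/(5.1*4.3^1.5)*sqrt(pi*2.43/4.3) = 270.57

270.57


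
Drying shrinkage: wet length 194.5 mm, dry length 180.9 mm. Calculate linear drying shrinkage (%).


DS = (194.5 - 180.9) / 194.5 * 100 = 6.99%

6.99


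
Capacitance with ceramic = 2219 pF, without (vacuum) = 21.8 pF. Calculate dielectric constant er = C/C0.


er = 2219 / 21.8 = 101.79

101.79


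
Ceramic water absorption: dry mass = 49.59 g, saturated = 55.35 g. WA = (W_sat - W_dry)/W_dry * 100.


WA = (55.35 - 49.59) / 49.59 * 100 = 11.62%

11.62


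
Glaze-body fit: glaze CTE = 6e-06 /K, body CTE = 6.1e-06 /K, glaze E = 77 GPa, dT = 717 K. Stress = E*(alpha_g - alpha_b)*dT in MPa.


Stress = 77*1000*(6e-06 - 6.1e-06)*717 = -5.5 MPa

-5.5


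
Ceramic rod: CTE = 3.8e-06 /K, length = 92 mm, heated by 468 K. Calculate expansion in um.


dL = 3.8e-06 * 92 * 468 * 1000 = 163.613 um

163.613


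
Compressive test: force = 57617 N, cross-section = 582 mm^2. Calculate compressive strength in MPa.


CS = 57617 / 582 = 99.0 MPa

99.0


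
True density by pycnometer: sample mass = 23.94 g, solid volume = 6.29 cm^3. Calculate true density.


TD = 23.94 / 6.29 = 3.806 g/cm^3

3.806


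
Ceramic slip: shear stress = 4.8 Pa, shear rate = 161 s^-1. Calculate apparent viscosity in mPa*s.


eta = tau/gamma * 1000 = 4.8/161 * 1000 = 29.8 mPa*s

29.8


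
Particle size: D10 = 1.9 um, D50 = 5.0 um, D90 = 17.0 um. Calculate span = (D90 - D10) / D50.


Span = (17.0 - 1.9) / 5.0 = 15.1 / 5.0 = 3.02

3.02


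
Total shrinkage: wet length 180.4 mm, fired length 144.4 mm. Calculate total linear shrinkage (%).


TS = (180.4 - 144.4) / 180.4 * 100 = 19.96%

19.96


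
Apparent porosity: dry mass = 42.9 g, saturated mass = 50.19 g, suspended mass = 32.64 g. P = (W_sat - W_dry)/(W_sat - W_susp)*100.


P = (50.19 - 42.9) / (50.19 - 32.64) * 100 = 7.29 / 17.55 * 100 = 41.5%

41.5


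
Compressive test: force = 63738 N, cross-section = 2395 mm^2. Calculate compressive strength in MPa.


CS = 63738 / 2395 = 26.6 MPa

26.6


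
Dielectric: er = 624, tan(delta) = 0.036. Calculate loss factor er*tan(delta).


Loss = 624 * 0.036 = 22.464

22.464


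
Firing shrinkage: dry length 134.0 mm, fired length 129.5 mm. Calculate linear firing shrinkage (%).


FS = (134.0 - 129.5) / 134.0 * 100 = 3.36%

3.36


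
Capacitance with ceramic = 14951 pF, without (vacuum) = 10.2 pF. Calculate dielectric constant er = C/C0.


er = 14951 / 10.2 = 1465.78

1465.78


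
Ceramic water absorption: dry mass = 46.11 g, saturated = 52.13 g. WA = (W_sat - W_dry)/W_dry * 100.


WA = (52.13 - 46.11) / 46.11 * 100 = 13.06%

13.06


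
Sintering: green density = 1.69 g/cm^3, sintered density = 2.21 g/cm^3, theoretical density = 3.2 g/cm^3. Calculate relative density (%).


Relative = 2.21 / 3.2 * 100 = 69.1%

69.1


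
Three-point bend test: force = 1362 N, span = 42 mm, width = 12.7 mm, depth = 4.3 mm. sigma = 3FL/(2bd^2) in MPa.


sigma = 3*1362*42/(2*12.7*4.3^2) = 365.4 MPa

365.4


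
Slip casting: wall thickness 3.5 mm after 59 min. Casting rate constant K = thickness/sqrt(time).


K = 3.5 / sqrt(59) = 3.5 / 7.6811 = 0.456 mm/min^0.5

0.456


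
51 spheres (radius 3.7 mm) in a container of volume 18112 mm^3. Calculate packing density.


V_sphere = 4/3*pi*3.7^3 = 212.1748 mm^3
Total V = 51*212.1748 = 10820.9148 mm^3
PD = 10820.9148 / 18112 = 0.597

0.597


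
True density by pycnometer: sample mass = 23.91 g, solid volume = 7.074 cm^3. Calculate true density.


TD = 23.91 / 7.074 = 3.38 g/cm^3

3.38


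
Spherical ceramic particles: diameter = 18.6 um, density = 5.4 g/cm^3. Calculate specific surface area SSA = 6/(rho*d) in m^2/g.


SSA = 6 / (5.4 * 18.6) = 0.06 m^2/g

0.06


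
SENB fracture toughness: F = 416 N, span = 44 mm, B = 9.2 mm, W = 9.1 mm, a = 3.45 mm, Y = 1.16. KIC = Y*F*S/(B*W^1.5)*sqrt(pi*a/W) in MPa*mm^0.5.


KIC = 1.16*416*44/(9.2*9.1^1.5)*sqrt(pi*3.45/9.1) = 91.75

91.75


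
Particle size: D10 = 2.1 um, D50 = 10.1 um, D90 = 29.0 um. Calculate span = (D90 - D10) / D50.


Span = (29.0 - 2.1) / 10.1 = 26.9 / 10.1 = 2.663

2.663


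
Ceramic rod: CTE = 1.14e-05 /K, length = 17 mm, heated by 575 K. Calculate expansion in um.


dL = 1.14e-05 * 17 * 575 * 1000 = 111.435 um

111.435


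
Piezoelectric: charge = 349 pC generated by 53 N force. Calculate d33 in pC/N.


d33 = 349 / 53 = 6.6 pC/N

6.6


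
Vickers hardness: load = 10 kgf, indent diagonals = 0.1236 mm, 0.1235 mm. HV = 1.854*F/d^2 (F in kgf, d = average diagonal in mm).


d_avg = (0.1236+0.1235)/2 = 0.12355 mm
HV = 1.854*10/0.12355^2 = 1215

1215


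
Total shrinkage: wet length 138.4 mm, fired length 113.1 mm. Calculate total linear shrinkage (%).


TS = (138.4 - 113.1) / 138.4 * 100 = 18.28%

18.28


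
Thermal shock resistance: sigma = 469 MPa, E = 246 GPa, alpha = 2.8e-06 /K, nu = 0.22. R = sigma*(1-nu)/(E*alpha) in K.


R = 469*(1-0.22)/(246*1000*2.8e-06) = 531 K

531


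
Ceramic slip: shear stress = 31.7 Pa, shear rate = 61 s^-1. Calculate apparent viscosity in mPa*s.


eta = tau/gamma * 1000 = 31.7/61 * 1000 = 519.7 mPa*s

519.7


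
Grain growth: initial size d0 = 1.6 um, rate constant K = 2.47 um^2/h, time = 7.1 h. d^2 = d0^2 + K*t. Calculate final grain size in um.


d^2 = 1.6^2 + 2.47*7.1 = 20.097
d = sqrt(20.097) = 4.48 um

4.48


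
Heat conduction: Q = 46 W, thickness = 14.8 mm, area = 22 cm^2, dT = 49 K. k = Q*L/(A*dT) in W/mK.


k = 46*14.8/1000/(22/10000*49) = 6.32 W/mK

6.32


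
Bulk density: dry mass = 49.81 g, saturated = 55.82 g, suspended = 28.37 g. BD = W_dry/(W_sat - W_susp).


BD = 49.81 / (55.82 - 28.37) = 49.81 / 27.45 = 1.815 g/cm^3

1.815


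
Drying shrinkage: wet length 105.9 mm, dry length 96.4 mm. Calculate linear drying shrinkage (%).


DS = (105.9 - 96.4) / 105.9 * 100 = 8.97%

8.97


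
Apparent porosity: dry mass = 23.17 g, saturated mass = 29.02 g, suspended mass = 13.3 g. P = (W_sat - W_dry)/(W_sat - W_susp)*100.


P = (29.02 - 23.17) / (29.02 - 13.3) * 100 = 5.85 / 15.72 * 100 = 37.2%

37.2


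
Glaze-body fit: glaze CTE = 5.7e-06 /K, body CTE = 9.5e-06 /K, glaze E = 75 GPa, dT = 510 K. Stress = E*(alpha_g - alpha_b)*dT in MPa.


Stress = 75*1000*(5.7e-06 - 9.5e-06)*510 = -145.4 MPa

-145.4


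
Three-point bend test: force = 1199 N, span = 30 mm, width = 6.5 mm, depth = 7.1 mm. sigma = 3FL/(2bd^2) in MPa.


sigma = 3*1199*30/(2*6.5*7.1^2) = 164.7 MPa

164.7


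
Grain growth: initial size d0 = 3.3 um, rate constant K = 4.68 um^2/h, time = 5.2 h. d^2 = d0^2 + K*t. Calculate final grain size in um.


d^2 = 3.3^2 + 4.68*5.2 = 35.226
d = sqrt(35.226) = 5.94 um

5.94


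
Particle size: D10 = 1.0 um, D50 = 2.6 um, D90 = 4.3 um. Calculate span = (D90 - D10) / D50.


Span = (4.3 - 1.0) / 2.6 = 3.3 / 2.6 = 1.269

1.269


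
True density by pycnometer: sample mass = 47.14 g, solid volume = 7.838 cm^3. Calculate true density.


TD = 47.14 / 7.838 = 6.014 g/cm^3

6.014


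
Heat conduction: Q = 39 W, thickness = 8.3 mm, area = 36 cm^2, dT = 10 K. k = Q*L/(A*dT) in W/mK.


k = 39*8.3/1000/(36/10000*10) = 8.99 W/mK

8.99


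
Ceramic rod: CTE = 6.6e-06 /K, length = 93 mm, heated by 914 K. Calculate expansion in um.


dL = 6.6e-06 * 93 * 914 * 1000 = 561.013 um

561.013


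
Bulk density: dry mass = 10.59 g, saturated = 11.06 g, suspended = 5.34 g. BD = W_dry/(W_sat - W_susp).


BD = 10.59 / (11.06 - 5.34) = 10.59 / 5.72 = 1.851 g/cm^3

1.851


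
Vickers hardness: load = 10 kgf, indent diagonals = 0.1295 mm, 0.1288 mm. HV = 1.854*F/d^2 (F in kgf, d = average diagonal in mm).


d_avg = (0.1295+0.1288)/2 = 0.12915 mm
HV = 1.854*10/0.12915^2 = 1112

1112


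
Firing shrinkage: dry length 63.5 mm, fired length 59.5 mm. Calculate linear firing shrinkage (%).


FS = (63.5 - 59.5) / 63.5 * 100 = 6.3%

6.3


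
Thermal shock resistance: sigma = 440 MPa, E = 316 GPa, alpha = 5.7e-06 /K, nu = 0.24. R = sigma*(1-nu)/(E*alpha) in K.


R = 440*(1-0.24)/(316*1000*5.7e-06) = 186 K

186


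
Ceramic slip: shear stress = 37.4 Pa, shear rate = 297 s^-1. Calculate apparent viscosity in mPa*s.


eta = tau/gamma * 1000 = 37.4/297 * 1000 = 125.9 mPa*s

125.9


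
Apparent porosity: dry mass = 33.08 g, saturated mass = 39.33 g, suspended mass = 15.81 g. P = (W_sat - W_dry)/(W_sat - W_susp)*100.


P = (39.33 - 33.08) / (39.33 - 15.81) * 100 = 6.25 / 23.52 * 100 = 26.6%

26.6


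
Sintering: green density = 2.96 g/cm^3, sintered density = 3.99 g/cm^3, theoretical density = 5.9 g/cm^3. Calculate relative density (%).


Relative = 3.99 / 5.9 * 100 = 67.6%

67.6


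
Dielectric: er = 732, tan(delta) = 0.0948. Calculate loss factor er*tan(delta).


Loss = 732 * 0.0948 = 69.394

69.394


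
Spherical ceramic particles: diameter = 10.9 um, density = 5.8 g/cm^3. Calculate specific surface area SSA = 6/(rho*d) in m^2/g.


SSA = 6 / (5.8 * 10.9) = 0.095 m^2/g

0.095


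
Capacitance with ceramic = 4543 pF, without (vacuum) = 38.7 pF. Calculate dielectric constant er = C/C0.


er = 4543 / 38.7 = 117.39

117.39


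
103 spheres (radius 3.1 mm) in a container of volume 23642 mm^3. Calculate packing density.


V_sphere = 4/3*pi*3.1^3 = 124.7882 mm^3
Total V = 103*124.7882 = 12853.1846 mm^3
PD = 12853.1846 / 23642 = 0.544

0.544


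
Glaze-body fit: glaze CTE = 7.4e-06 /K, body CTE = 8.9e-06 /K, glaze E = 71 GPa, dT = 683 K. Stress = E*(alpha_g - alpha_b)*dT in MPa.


Stress = 71*1000*(7.4e-06 - 8.9e-06)*683 = -72.7 MPa

-72.7


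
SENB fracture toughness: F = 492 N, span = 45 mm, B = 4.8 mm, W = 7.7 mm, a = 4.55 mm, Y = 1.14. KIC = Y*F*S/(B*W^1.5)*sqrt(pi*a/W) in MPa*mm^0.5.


KIC = 1.14*492*45/(4.8*7.7^1.5)*sqrt(pi*4.55/7.7) = 335.31

335.31


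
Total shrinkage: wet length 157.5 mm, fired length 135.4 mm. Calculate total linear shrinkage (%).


TS = (157.5 - 135.4) / 157.5 * 100 = 14.03%

14.03


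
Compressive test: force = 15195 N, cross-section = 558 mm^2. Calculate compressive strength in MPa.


CS = 15195 / 558 = 27.2 MPa

27.2


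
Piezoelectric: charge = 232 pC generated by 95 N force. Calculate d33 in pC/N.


d33 = 232 / 95 = 2.4 pC/N

2.4


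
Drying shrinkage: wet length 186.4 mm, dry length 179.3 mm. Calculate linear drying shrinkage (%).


DS = (186.4 - 179.3) / 186.4 * 100 = 3.81%

3.81


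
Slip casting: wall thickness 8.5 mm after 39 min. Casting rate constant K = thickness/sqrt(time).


K = 8.5 / sqrt(39) = 8.5 / 6.245 = 1.361 mm/min^0.5

1.361


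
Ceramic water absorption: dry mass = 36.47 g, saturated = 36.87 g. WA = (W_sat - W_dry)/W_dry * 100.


WA = (36.87 - 36.47) / 36.47 * 100 = 1.1%

1.1


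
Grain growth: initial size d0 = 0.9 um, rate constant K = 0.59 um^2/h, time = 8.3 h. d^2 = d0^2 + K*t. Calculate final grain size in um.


d^2 = 0.9^2 + 0.59*8.3 = 5.707
d = sqrt(5.707) = 2.39 um

2.39


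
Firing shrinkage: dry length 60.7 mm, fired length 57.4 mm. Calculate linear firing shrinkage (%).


FS = (60.7 - 57.4) / 60.7 * 100 = 5.44%

5.44


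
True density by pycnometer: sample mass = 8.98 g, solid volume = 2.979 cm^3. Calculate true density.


TD = 8.98 / 2.979 = 3.014 g/cm^3

3.014


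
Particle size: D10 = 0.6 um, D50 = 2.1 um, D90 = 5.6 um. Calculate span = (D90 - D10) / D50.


Span = (5.6 - 0.6) / 2.1 = 5.0 / 2.1 = 2.381

2.381


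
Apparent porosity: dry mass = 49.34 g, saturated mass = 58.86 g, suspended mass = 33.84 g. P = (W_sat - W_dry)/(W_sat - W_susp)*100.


P = (58.86 - 49.34) / (58.86 - 33.84) * 100 = 9.52 / 25.02 * 100 = 38.0%

38.0


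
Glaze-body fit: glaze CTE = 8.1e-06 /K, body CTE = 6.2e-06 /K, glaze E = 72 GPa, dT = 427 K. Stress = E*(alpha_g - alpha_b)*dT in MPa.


Stress = 72*1000*(8.1e-06 - 6.2e-06)*427 = 58.4 MPa

58.4


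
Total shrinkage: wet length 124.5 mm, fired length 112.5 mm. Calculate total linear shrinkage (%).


TS = (124.5 - 112.5) / 124.5 * 100 = 9.64%

9.64


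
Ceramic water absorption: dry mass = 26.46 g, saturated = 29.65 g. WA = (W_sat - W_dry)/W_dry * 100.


WA = (29.65 - 26.46) / 26.46 * 100 = 12.06%

12.06


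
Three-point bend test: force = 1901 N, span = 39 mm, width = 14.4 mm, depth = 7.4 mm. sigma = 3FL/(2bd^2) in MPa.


sigma = 3*1901*39/(2*14.4*7.4^2) = 141.0 MPa

141.0


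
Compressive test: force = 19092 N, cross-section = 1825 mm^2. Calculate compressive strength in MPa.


CS = 19092 / 1825 = 10.5 MPa

10.5


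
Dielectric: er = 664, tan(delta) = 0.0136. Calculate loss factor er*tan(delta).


Loss = 664 * 0.0136 = 9.03

9.03


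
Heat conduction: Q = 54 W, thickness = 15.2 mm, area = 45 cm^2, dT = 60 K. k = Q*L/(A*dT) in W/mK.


k = 54*15.2/1000/(45/10000*60) = 3.04 W/mK

3.04


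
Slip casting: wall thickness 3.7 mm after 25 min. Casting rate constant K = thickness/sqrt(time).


K = 3.7 / sqrt(25) = 3.7 / 5.0 = 0.74 mm/min^0.5

0.74


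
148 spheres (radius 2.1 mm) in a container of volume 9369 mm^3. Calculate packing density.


V_sphere = 4/3*pi*2.1^3 = 38.7924 mm^3
Total V = 148*38.7924 = 5741.2752 mm^3
PD = 5741.2752 / 9369 = 0.613

0.613


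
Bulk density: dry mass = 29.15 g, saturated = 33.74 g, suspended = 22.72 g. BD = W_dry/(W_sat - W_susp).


BD = 29.15 / (33.74 - 22.72) = 29.15 / 11.02 = 2.645 g/cm^3

2.645


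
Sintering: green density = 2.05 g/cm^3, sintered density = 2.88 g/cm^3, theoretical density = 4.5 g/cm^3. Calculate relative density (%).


Relative = 2.88 / 4.5 * 100 = 64.0%

64.0


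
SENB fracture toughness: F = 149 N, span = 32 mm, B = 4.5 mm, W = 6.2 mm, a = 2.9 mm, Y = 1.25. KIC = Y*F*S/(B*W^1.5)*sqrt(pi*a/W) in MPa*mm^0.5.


KIC = 1.25*149*32/(4.5*6.2^1.5)*sqrt(pi*2.9/6.2) = 104.0

104.0


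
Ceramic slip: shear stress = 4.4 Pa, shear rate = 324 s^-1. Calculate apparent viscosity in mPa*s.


eta = tau/gamma * 1000 = 4.4/324 * 1000 = 13.6 mPa*s

13.6


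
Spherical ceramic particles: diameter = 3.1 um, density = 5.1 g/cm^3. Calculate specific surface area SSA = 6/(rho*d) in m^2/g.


SSA = 6 / (5.1 * 3.1) = 0.38 m^2/g

0.38


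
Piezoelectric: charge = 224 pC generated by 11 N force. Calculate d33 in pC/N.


d33 = 224 / 11 = 20.4 pC/N

20.4


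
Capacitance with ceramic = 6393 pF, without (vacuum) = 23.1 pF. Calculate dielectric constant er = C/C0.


er = 6393 / 23.1 = 276.75

276.75


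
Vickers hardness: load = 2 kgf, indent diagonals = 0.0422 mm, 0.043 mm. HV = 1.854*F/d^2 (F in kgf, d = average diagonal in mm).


d_avg = (0.0422+0.043)/2 = 0.0426 mm
HV = 1.854*2/0.0426^2 = 2043

2043


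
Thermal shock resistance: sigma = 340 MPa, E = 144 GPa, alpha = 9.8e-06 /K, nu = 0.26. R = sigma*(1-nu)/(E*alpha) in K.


R = 340*(1-0.26)/(144*1000*9.8e-06) = 178 K

178


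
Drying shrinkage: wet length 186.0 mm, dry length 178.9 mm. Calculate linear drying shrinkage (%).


DS = (186.0 - 178.9) / 186.0 * 100 = 3.82%

3.82


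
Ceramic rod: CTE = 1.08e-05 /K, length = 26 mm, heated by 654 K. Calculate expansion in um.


dL = 1.08e-05 * 26 * 654 * 1000 = 183.643 um

183.643


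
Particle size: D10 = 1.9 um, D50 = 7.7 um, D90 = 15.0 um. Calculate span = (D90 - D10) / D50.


Span = (15.0 - 1.9) / 7.7 = 13.1 / 7.7 = 1.701

1.701


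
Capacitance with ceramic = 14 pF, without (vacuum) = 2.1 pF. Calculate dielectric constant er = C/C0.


er = 14 / 2.1 = 6.67

6.67


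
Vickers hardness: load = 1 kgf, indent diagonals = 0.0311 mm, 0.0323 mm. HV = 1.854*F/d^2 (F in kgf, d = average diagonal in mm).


d_avg = (0.0311+0.0323)/2 = 0.0317 mm
HV = 1.854*1/0.0317^2 = 1845

1845


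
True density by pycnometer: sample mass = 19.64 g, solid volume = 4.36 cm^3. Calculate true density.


TD = 19.64 / 4.36 = 4.505 g/cm^3

4.505


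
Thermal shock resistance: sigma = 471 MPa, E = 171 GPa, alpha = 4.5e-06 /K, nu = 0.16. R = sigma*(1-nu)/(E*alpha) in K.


R = 471*(1-0.16)/(171*1000*4.5e-06) = 514 K

514


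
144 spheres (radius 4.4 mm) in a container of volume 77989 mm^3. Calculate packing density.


V_sphere = 4/3*pi*4.4^3 = 356.8179 mm^3
Total V = 144*356.8179 = 51381.7776 mm^3
PD = 51381.7776 / 77989 = 0.659

0.659


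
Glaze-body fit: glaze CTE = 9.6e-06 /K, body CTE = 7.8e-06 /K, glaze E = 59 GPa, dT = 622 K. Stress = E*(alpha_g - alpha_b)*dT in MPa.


Stress = 59*1000*(9.6e-06 - 7.8e-06)*622 = 66.1 MPa

66.1


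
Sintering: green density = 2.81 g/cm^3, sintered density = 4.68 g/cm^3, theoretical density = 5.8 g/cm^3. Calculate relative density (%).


Relative = 4.68 / 5.8 * 100 = 80.7%

80.7


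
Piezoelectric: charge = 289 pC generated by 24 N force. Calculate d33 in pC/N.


d33 = 289 / 24 = 12.0 pC/N

12.0


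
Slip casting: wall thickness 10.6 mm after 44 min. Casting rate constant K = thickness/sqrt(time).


K = 10.6 / sqrt(44) = 10.6 / 6.6332 = 1.598 mm/min^0.5

1.598


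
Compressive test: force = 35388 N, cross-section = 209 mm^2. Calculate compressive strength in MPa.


CS = 35388 / 209 = 169.3 MPa

169.3


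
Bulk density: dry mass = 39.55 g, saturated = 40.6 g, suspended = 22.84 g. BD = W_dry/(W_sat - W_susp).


BD = 39.55 / (40.6 - 22.84) = 39.55 / 17.76 = 2.227 g/cm^3

2.227


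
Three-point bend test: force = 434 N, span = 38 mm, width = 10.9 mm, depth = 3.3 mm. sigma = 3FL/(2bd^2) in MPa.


sigma = 3*434*38/(2*10.9*3.3^2) = 208.4 MPa

208.4


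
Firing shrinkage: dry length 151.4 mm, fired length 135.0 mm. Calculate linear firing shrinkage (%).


FS = (151.4 - 135.0) / 151.4 * 100 = 10.83%

10.83


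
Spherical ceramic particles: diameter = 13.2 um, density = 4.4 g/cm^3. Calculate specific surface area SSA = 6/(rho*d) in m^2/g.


SSA = 6 / (4.4 * 13.2) = 0.103 m^2/g

0.103


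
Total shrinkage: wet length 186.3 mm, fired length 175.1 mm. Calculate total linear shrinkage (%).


TS = (186.3 - 175.1) / 186.3 * 100 = 6.01%

6.01


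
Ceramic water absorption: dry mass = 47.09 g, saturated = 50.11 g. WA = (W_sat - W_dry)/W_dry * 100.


WA = (50.11 - 47.09) / 47.09 * 100 = 6.41%

6.41


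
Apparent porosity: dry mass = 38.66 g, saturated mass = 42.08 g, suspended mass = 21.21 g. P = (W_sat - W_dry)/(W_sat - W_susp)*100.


P = (42.08 - 38.66) / (42.08 - 21.21) * 100 = 3.42 / 20.87 * 100 = 16.4%

16.4


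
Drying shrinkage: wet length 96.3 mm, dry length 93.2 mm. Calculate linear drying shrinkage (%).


DS = (96.3 - 93.2) / 96.3 * 100 = 3.22%

3.22


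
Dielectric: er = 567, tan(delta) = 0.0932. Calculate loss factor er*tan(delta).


Loss = 567 * 0.0932 = 52.844

52.844


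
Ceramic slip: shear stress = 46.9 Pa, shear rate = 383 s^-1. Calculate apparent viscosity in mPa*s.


eta = tau/gamma * 1000 = 46.9/383 * 1000 = 122.5 mPa*s

122.5


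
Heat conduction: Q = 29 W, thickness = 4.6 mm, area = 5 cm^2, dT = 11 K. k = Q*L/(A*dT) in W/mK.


k = 29*4.6/1000/(5/10000*11) = 24.25 W/mK

24.25


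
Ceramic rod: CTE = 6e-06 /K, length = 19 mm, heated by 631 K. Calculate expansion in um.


dL = 6e-06 * 19 * 631 * 1000 = 71.934 um

71.934


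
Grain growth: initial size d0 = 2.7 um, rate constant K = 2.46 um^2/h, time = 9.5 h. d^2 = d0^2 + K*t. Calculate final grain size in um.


d^2 = 2.7^2 + 2.46*9.5 = 30.66
d = sqrt(30.66) = 5.54 um

5.54


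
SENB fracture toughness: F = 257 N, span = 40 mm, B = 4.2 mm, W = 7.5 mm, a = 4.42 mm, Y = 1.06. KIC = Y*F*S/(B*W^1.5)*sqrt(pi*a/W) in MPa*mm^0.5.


KIC = 1.06*257*40/(4.2*7.5^1.5)*sqrt(pi*4.42/7.5) = 171.88

171.88


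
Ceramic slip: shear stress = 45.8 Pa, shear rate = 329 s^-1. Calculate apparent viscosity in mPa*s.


eta = tau/gamma * 1000 = 45.8/329 * 1000 = 139.2 mPa*s

139.2


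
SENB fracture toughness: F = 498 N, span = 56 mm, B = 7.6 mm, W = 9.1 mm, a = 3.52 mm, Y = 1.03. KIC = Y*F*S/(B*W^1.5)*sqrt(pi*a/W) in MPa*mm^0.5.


KIC = 1.03*498*56/(7.6*9.1^1.5)*sqrt(pi*3.52/9.1) = 151.78

151.78


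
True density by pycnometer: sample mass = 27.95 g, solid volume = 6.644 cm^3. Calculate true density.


TD = 27.95 / 6.644 = 4.207 g/cm^3

4.207


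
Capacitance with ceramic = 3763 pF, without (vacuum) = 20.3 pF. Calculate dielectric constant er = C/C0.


er = 3763 / 20.3 = 185.37

185.37


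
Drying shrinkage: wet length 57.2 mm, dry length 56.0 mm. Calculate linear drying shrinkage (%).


DS = (57.2 - 56.0) / 57.2 * 100 = 2.1%

2.1


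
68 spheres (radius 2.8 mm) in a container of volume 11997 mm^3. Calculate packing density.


V_sphere = 4/3*pi*2.8^3 = 91.9523 mm^3
Total V = 68*91.9523 = 6252.7564 mm^3
PD = 6252.7564 / 11997 = 0.521

0.521


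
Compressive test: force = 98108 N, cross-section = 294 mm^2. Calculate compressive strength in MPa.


CS = 98108 / 294 = 333.7 MPa

333.7


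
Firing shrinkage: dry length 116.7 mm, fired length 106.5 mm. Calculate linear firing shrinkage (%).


FS = (116.7 - 106.5) / 116.7 * 100 = 8.74%

8.74


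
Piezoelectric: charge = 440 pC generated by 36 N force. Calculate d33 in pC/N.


d33 = 440 / 36 = 12.2 pC/N

12.2


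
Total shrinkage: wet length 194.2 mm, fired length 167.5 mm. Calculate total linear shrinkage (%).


TS = (194.2 - 167.5) / 194.2 * 100 = 13.75%

13.75


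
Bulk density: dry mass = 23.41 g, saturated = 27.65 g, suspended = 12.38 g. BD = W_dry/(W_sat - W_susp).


BD = 23.41 / (27.65 - 12.38) = 23.41 / 15.27 = 1.533 g/cm^3

1.533


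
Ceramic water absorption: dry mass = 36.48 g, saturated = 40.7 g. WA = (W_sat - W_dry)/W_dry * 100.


WA = (40.7 - 36.48) / 36.48 * 100 = 11.57%

11.57


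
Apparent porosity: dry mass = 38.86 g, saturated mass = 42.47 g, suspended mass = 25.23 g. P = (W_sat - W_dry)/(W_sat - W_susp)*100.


P = (42.47 - 38.86) / (42.47 - 25.23) * 100 = 3.61 / 17.24 * 100 = 20.9%

20.9


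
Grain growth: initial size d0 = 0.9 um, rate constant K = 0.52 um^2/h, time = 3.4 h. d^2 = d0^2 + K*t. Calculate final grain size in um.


d^2 = 0.9^2 + 0.52*3.4 = 2.578
d = sqrt(2.578) = 1.61 um

1.61


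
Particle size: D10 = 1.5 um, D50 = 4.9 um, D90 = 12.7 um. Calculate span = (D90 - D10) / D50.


Span = (12.7 - 1.5) / 4.9 = 11.2 / 4.9 = 2.286

2.286


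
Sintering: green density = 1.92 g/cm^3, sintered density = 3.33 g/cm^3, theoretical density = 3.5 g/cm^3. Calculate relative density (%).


Relative = 3.33 / 3.5 * 100 = 95.1%

95.1


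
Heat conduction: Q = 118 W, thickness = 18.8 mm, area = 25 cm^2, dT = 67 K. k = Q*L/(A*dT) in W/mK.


k = 118*18.8/1000/(25/10000*67) = 13.24 W/mK

13.24


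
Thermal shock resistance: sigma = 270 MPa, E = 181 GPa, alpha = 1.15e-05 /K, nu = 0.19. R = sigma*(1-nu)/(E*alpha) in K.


R = 270*(1-0.19)/(181*1000*1.15e-05) = 105 K

105


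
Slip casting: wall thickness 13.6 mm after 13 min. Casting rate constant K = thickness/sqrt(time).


K = 13.6 / sqrt(13) = 13.6 / 3.6056 = 3.772 mm/min^0.5

3.772


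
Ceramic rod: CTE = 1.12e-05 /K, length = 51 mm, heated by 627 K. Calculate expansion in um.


dL = 1.12e-05 * 51 * 627 * 1000 = 358.142 um

358.142


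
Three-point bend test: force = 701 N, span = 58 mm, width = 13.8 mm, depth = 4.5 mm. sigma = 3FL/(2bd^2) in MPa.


sigma = 3*701*58/(2*13.8*4.5^2) = 218.2 MPa

218.2


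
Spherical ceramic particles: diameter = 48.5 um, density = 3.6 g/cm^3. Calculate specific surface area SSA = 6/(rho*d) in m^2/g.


SSA = 6 / (3.6 * 48.5) = 0.034 m^2/g

0.034


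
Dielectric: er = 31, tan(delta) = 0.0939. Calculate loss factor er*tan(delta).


Loss = 31 * 0.0939 = 2.911

2.911


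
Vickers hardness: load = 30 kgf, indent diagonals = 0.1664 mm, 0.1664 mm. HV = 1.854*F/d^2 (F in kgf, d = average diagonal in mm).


d_avg = (0.1664+0.1664)/2 = 0.1664 mm
HV = 1.854*30/0.1664^2 = 2009

2009


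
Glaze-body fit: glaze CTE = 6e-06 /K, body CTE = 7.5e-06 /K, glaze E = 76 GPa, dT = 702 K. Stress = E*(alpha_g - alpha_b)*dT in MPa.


Stress = 76*1000*(6e-06 - 7.5e-06)*702 = -80.0 MPa

-80.0


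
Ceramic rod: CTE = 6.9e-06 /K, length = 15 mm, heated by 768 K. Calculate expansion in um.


dL = 6.9e-06 * 15 * 768 * 1000 = 79.488 um

79.488


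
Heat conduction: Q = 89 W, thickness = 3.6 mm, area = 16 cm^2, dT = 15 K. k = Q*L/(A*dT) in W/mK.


k = 89*3.6/1000/(16/10000*15) = 13.35 W/mK

13.35


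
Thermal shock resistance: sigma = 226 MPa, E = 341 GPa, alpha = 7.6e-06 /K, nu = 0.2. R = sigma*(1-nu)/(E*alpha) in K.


R = 226*(1-0.2)/(341*1000*7.6e-06) = 70 K

70


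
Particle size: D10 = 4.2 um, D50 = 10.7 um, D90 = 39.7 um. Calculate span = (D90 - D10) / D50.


Span = (39.7 - 4.2) / 10.7 = 35.5 / 10.7 = 3.318

3.318


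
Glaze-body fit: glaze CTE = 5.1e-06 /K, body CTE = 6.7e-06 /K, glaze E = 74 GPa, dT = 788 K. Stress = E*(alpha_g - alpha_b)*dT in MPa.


Stress = 74*1000*(5.1e-06 - 6.7e-06)*788 = -93.3 MPa

-93.3


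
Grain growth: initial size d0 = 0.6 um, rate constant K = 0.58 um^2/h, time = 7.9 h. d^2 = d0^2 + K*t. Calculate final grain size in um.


d^2 = 0.6^2 + 0.58*7.9 = 4.942
d = sqrt(4.942) = 2.22 um

2.22


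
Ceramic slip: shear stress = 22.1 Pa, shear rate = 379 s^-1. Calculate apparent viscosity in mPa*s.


eta = tau/gamma * 1000 = 22.1/379 * 1000 = 58.3 mPa*s

58.3


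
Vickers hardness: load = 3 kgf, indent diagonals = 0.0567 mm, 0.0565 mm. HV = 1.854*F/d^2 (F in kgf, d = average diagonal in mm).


d_avg = (0.0567+0.0565)/2 = 0.0566 mm
HV = 1.854*3/0.0566^2 = 1736

1736


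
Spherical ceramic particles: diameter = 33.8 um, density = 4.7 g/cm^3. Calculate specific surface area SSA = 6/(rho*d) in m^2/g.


SSA = 6 / (4.7 * 33.8) = 0.038 m^2/g

0.038


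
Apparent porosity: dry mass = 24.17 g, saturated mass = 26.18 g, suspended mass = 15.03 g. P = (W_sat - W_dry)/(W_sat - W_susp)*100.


P = (26.18 - 24.17) / (26.18 - 15.03) * 100 = 2.01 / 11.15 * 100 = 18.0%

18.0


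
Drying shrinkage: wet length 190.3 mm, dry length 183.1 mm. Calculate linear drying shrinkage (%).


DS = (190.3 - 183.1) / 190.3 * 100 = 3.78%

3.78


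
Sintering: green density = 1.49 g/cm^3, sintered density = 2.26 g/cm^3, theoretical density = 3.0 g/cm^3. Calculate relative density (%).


Relative = 2.26 / 3.0 * 100 = 75.3%

75.3


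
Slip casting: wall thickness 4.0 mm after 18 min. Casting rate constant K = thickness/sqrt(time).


K = 4.0 / sqrt(18) = 4.0 / 4.2426 = 0.943 mm/min^0.5

0.943


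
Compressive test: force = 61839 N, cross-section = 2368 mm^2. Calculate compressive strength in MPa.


CS = 61839 / 2368 = 26.1 MPa

26.1


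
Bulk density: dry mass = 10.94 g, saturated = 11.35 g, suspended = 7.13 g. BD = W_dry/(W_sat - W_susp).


BD = 10.94 / (11.35 - 7.13) = 10.94 / 4.22 = 2.592 g/cm^3

2.592


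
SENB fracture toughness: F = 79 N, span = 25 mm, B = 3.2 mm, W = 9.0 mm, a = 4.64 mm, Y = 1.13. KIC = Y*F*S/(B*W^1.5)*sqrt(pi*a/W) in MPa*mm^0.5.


KIC = 1.13*79*25/(3.2*9.0^1.5)*sqrt(pi*4.64/9.0) = 32.87

32.87


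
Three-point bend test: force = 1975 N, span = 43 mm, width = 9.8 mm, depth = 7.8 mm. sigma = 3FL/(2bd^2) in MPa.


sigma = 3*1975*43/(2*9.8*7.8^2) = 213.7 MPa

213.7


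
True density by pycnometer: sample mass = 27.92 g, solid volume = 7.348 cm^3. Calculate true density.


TD = 27.92 / 7.348 = 3.8 g/cm^3

3.8


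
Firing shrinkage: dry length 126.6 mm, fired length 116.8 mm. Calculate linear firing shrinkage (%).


FS = (126.6 - 116.8) / 126.6 * 100 = 7.74%

7.74


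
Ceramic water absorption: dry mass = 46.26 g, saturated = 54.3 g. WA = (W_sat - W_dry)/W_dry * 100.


WA = (54.3 - 46.26) / 46.26 * 100 = 17.38%

17.38


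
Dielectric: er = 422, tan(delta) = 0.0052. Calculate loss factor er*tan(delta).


Loss = 422 * 0.0052 = 2.194

2.194


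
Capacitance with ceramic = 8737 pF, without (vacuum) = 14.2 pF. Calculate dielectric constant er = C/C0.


er = 8737 / 14.2 = 615.28

615.28


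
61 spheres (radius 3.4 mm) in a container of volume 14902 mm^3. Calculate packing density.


V_sphere = 4/3*pi*3.4^3 = 164.6362 mm^3
Total V = 61*164.6362 = 10042.8082 mm^3
PD = 10042.8082 / 14902 = 0.674

0.674
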